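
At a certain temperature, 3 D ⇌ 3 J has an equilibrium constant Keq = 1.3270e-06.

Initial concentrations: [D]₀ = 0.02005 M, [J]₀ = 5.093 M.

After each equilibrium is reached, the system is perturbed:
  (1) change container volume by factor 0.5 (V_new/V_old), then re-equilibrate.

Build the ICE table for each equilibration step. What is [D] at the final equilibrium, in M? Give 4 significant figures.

Q₀ = 1.6390e+07 vs Keq = 1.3270e-06 ⇒ Q>K, reverse
Step 1:
                  D         J
  init      0.02005     5.093
  Δ           5.037    -5.037
  eq          5.057   0.05558
  solve Keq expr → x = -1.679; check Q = 1.3270e-06
Then change container volume by factor 0.5 (V_new/V_old).
Step 2:
                  D         J
  init        10.11    0.1112
  Δ               0         0
  eq          10.11    0.1112
  solve Keq expr → x = 0; check Q = 1.3270e-06

[D]_eq = 10.11 M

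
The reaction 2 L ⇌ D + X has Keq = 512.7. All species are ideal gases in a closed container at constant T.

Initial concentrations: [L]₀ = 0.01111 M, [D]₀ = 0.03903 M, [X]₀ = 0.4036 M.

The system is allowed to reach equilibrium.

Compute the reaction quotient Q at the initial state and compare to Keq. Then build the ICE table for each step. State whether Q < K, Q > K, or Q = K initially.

Q₀ = 127.6 vs Keq = 512.7 ⇒ Q<K, forward
Step 1:
                  L         D         X
  init      0.01111   0.03903    0.4036
  Δ       -0.005361   0.00268   0.00268
  eq       0.005749   0.04171    0.4063
  solve Keq expr → x = 0.00268; check Q = 512.7

Q₀ = 127.6; Q < K (proceeds forward)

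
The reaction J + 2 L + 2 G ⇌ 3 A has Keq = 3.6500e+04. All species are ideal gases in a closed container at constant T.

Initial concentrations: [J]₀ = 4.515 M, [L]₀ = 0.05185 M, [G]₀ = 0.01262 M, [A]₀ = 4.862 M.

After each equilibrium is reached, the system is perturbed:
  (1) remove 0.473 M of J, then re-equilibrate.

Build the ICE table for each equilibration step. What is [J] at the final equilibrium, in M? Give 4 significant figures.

Q₀ = 5.9453e+07 vs Keq = 3.6500e+04 ⇒ Q>K, reverse
Step 1:
                    J           L           G           A
  Initial       4.515     0.05185     0.01262       4.862
  Change      0.06309      0.1262      0.1262     -0.1893
  Equil         4.578       0.178      0.1388       4.673
  solve Keq expr → x = -0.06309; check Q = 3.6500e+04
Then remove 0.473 M of J.
Step 2:
                    J           L           G           A
  Initial       4.105       0.178      0.1388       4.673
  Change     0.002066    0.004132    0.004132   -0.006199
  Equil         4.107      0.1822      0.1429       4.667
  solve Keq expr → x = -0.002066; check Q = 3.6500e+04

[J]_eq = 4.107 M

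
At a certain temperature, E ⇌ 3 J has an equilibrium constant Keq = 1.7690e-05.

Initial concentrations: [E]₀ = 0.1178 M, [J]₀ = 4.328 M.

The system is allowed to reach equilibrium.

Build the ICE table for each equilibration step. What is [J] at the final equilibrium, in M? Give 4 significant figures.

[J]_eq = 0.03016 M

Q₀ = 688.2 vs Keq = 1.7690e-05 ⇒ Q>K, reverse
Step 1:
                    E           J
  init         0.1178       4.328
  Δ             1.433      -4.298
  eq             1.55     0.03016
  solve Keq expr → x = -1.433; check Q = 1.7690e-05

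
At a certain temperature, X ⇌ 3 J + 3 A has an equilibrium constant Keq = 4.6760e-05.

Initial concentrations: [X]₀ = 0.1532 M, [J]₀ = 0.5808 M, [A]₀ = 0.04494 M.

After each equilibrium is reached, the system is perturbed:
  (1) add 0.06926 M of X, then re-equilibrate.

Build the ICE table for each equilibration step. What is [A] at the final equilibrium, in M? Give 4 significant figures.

Q₀ = 1.1607e-04 vs Keq = 4.6760e-05 ⇒ Q>K, reverse
Step 1:
                    X           J           A
  I            0.1532      0.5808     0.04494
  C          0.003618    -0.01085    -0.01085
  E            0.1568      0.5699     0.03409
  solve Keq expr → x = -0.003618; check Q = 4.6760e-05
Then add 0.06926 M of X.
Step 2:
                    X           J           A
  I            0.2261      0.5699     0.03409
  C         -0.001357    0.004071    0.004071
  E            0.2247       0.574     0.03816
  solve Keq expr → x = 0.001357; check Q = 4.6760e-05

[A]_eq = 0.03816 M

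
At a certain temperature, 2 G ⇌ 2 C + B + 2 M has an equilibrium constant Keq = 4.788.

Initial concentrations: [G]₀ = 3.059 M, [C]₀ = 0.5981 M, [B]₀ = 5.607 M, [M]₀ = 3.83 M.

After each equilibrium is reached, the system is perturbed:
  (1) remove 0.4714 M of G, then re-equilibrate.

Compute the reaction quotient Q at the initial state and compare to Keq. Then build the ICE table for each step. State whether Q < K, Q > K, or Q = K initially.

Q₀ = 3.144 vs Keq = 4.788 ⇒ Q<K, forward
Step 1:
                  G         C         B         M
  I           3.059    0.5981     5.607      3.83
  C        -0.09624   0.09624   0.04812   0.09624
  E           2.963    0.6943     5.655     3.926
  solve Keq expr → x = 0.04812; check Q = 4.788
Then remove 0.4714 M of G.
Step 2:
                  G         C         B         M
  I           2.491    0.6943     5.655     3.926
  C          0.0779   -0.0779  -0.03895   -0.0779
  E           2.569    0.6164     5.616     3.848
  solve Keq expr → x = -0.03895; check Q = 4.788

Q₀ = 3.144; Q < K (proceeds forward)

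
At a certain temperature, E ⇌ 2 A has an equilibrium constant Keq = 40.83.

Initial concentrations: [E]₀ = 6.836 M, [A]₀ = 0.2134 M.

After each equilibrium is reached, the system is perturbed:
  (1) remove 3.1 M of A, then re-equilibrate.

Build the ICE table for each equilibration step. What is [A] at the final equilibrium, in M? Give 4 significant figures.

Q₀ = 0.006662 vs Keq = 40.83 ⇒ Q<K, forward
Step 1:
                  E         A
  init        6.836    0.2134
  Δ          -4.634     9.268
  eq          2.202     9.482
  solve Keq expr → x = 4.634; check Q = 40.83
Then remove 3.1 M of A.
Step 2:
                  E         A
  init        2.202     6.382
  Δ         -0.7106     1.421
  eq          1.491     7.803
  solve Keq expr → x = 0.7106; check Q = 40.83

[A]_eq = 7.803 M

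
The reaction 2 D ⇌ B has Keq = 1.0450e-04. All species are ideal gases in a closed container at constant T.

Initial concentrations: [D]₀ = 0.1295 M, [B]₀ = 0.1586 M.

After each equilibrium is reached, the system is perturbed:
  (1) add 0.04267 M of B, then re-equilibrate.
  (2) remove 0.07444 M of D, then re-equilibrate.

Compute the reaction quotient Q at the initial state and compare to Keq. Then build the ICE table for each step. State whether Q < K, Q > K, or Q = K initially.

Q₀ = 9.457 vs Keq = 1.0450e-04 ⇒ Q>K, reverse
Step 1:
                  D         B
  init       0.1295    0.1586
  Δ          0.3172   -0.1586
  eq         0.4467 2.0848e-05
  solve Keq expr → x = -0.1586; check Q = 1.0450e-04
Then add 0.04267 M of B.
Step 2:
                  D         B
  init       0.4467   0.04269
  Δ         0.08532  -0.04266
  eq          0.532 2.9574e-05
  solve Keq expr → x = -0.04266; check Q = 1.0450e-04
Then remove 0.07444 M of D.
Step 3:
                  D         B
  init       0.4575 2.9574e-05
  Δ       1.5392e-05 -7.6960e-06
  eq         0.4576 2.1878e-05
  solve Keq expr → x = -7.6960e-06; check Q = 1.0450e-04

Q₀ = 9.457; Q > K (proceeds reverse)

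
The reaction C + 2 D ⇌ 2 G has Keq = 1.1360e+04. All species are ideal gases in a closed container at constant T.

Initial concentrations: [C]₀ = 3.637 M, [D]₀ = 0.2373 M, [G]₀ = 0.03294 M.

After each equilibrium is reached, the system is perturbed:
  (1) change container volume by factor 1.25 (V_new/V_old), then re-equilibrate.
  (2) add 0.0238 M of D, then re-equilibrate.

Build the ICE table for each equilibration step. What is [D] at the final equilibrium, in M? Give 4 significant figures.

Q₀ = 0.005298 vs Keq = 1.1360e+04 ⇒ Q<K, forward
Step 1:
                   C          D          G
  I            3.637     0.2373    0.03294
  C           -0.118     -0.236      0.236
  E            3.519   0.001345     0.2689
  solve Keq expr → x = 0.118; check Q = 1.1360e+04
Then change container volume by factor 1.25 (V_new/V_old).
Step 2:
                   C          D          G
  I            2.815   0.001076     0.2151
  C       6.3137e-05 1.2627e-04 -1.2627e-04
  E            2.815   0.001202      0.215
  solve Keq expr → x = -6.3137e-05; check Q = 1.1360e+04
Then add 0.0238 M of D.
Step 3:
                   C          D          G
  I            2.815      0.025      0.215
  C         -0.01183   -0.02366    0.02366
  E            2.803   0.001337     0.2387
  solve Keq expr → x = 0.01183; check Q = 1.1360e+04

[D]_eq = 0.001337 M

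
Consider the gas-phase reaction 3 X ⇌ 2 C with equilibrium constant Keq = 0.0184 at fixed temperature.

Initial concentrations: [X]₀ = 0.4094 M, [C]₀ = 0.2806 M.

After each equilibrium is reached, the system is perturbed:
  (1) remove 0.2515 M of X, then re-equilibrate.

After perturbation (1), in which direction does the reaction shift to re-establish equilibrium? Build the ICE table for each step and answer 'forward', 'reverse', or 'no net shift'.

Q₀ = 1.147 vs Keq = 0.0184 ⇒ Q>K, reverse
Step 1:
                   X          C
  Initial     0.4094     0.2806
  Change      0.2995    -0.1996
  Equil       0.7089    0.08096
  solve Keq expr → x = -0.09982; check Q = 0.0184
Then remove 0.2515 M of X.
Step 2:
                   X          C
  Initial     0.4574    0.08096
  Change     0.04828   -0.03218
  Equil       0.5056    0.04877
  solve Keq expr → x = -0.01609; check Q = 0.0184

Direction: reverse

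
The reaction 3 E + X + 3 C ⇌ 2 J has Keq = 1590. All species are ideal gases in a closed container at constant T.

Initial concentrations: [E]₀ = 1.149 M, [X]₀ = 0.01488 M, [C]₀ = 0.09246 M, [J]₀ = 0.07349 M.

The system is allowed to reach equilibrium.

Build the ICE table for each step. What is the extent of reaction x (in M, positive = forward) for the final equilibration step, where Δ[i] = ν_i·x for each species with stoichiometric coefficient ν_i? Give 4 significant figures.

Q₀ = 302.7 vs Keq = 1590 ⇒ Q<K, forward
Step 1:
                   E          X          C          J
  I            1.149    0.01488    0.09246    0.07349
  C         -0.01947  -0.006489   -0.01947    0.01298
  E             1.13   0.008391    0.07299    0.08647
  solve Keq expr → x = 0.006489; check Q = 1590

x = 0.006489 M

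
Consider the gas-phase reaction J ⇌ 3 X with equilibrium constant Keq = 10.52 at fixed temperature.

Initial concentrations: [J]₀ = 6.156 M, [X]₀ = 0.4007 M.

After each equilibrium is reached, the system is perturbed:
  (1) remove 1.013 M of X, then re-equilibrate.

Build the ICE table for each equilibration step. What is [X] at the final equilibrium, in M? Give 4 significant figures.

[X]_eq = 3.677 M

Q₀ = 0.01045 vs Keq = 10.52 ⇒ Q<K, forward
Step 1:
                    J           X
  I             6.156      0.4007
  C            -1.118       3.355
  E             5.038       3.756
  solve Keq expr → x = 1.118; check Q = 10.52
Then remove 1.013 M of X.
Step 2:
                    J           X
  I             5.038       2.743
  C           -0.3113       0.934
  E             4.726       3.677
  solve Keq expr → x = 0.3113; check Q = 10.52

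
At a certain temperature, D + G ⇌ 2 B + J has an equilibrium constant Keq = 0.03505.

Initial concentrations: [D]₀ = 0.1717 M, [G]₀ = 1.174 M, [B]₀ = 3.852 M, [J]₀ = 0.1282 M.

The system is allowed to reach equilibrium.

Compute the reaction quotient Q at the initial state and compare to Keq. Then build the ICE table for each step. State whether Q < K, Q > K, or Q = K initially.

Q₀ = 9.437; Q > K (proceeds reverse)

Q₀ = 9.437 vs Keq = 0.03505 ⇒ Q>K, reverse
Step 1:
                    D           G           B           J
  init         0.1717       1.174       3.852      0.1282
  Δ            0.1271      0.1271     -0.2543     -0.1271
  eq           0.2988       1.301       3.598    0.001053
  solve Keq expr → x = -0.1271; check Q = 0.03505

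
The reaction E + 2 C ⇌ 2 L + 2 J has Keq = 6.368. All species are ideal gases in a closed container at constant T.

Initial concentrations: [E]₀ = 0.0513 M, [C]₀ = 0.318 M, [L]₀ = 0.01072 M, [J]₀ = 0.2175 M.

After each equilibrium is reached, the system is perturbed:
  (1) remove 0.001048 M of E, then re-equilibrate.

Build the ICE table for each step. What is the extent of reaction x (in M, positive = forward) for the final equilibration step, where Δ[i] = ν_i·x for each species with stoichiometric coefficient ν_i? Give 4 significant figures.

x = -8.4898e-04 M

Q₀ = 0.001048 vs Keq = 6.368 ⇒ Q<K, forward
Step 1:
                  E         C         L         J
  I          0.0513     0.318   0.01072    0.2175
  C        -0.04779  -0.09557   0.09557   0.09557
  E        0.003515    0.2224    0.1063    0.3131
  solve Keq expr → x = 0.04779; check Q = 6.368
Then remove 0.001048 M of E.
Step 2:
                  E         C         L         J
  I        0.002467    0.2224    0.1063    0.3131
  C       8.4898e-04  0.001698 -0.001698 -0.001698
  E        0.003316    0.2241    0.1046    0.3114
  solve Keq expr → x = -8.4898e-04; check Q = 6.368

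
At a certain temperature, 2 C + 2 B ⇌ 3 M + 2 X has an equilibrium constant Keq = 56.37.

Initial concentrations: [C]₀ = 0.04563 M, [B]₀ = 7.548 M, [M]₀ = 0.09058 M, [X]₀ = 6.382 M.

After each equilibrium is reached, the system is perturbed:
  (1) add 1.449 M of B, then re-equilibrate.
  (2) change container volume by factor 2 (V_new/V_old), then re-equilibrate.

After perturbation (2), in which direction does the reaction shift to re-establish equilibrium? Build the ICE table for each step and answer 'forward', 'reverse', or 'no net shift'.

Q₀ = 0.2552 vs Keq = 56.37 ⇒ Q<K, forward
Step 1:
                  C         B         M         X
  init      0.04563     7.548   0.09058     6.382
  Δ        -0.03907  -0.03907    0.0586   0.03907
  eq       0.006563     7.509    0.1492     6.421
  solve Keq expr → x = 0.01953; check Q = 56.37
Then add 1.449 M of B.
Step 2:
                  C         B         M         X
  init     0.006563     8.958    0.1492     6.421
  Δ       -9.7868e-04 -9.7868e-04  0.001468 9.7868e-04
  eq       0.005584     8.957    0.1506     6.422
  solve Keq expr → x = 4.8934e-04; check Q = 56.37
Then change container volume by factor 2 (V_new/V_old).
Step 3:
                  C         B         M         X
  init     0.002792     4.478   0.07532     3.211
  Δ       -7.7126e-04 -7.7126e-04  0.001157 7.7126e-04
  eq       0.002021     4.478   0.07648     3.212
  solve Keq expr → x = 3.8563e-04; check Q = 56.37

Direction: forward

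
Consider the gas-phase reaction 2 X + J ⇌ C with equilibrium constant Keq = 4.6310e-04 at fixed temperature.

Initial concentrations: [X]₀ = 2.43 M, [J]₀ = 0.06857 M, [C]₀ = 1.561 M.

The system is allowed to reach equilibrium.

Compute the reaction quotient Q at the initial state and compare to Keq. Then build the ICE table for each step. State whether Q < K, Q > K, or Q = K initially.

Q₀ = 3.855 vs Keq = 4.6310e-04 ⇒ Q>K, reverse
Step 1:
                  X         J         C
  I            2.43   0.06857     1.561
  C           3.077     1.538    -1.538
  E           5.507     1.607   0.02257
  solve Keq expr → x = -1.538; check Q = 4.6310e-04

Q₀ = 3.855; Q > K (proceeds reverse)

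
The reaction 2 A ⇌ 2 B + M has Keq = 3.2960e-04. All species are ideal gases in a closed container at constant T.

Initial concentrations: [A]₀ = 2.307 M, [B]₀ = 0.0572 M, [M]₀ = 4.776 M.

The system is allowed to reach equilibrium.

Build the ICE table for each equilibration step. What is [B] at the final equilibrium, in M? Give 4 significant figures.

[B]_eq = 0.01952 M

Q₀ = 0.002936 vs Keq = 3.2960e-04 ⇒ Q>K, reverse
Step 1:
                    A           B           M
  Initial       2.307      0.0572       4.776
  Change      0.03768    -0.03768    -0.01884
  Equil         2.345     0.01952       4.757
  solve Keq expr → x = -0.01884; check Q = 3.2960e-04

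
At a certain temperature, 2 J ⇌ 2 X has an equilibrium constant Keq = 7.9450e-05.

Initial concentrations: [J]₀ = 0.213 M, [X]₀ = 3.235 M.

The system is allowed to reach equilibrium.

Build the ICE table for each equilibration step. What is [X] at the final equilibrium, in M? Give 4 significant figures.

[X]_eq = 0.03046 M

Q₀ = 230.7 vs Keq = 7.9450e-05 ⇒ Q>K, reverse
Step 1:
                    J           X
  Initial       0.213       3.235
  Change        3.205      -3.205
  Equil         3.418     0.03046
  solve Keq expr → x = -1.602; check Q = 7.9450e-05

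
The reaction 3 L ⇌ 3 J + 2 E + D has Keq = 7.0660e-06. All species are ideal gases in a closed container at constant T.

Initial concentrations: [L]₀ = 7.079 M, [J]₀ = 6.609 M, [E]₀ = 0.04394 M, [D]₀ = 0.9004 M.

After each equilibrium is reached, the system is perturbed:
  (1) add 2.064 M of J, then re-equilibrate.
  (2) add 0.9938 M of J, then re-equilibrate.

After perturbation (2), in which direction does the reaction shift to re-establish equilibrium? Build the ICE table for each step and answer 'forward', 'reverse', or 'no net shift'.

Direction: reverse

Q₀ = 0.001415 vs Keq = 7.0660e-06 ⇒ Q>K, reverse
Step 1:
                    L           J           E           D
  I             7.079       6.609     0.04394      0.9004
  C           0.06107    -0.06107    -0.04071    -0.02036
  E              7.14       6.548    0.003227        0.88
  solve Keq expr → x = -0.02036; check Q = 7.0660e-06
Then add 2.064 M of J.
Step 2:
                    L           J           E           D
  I              7.14       8.612    0.003227        0.88
  C          0.001628   -0.001628   -0.001085 -5.4269e-04
  E             7.142        8.61    0.002141      0.8795
  solve Keq expr → x = -5.4269e-04; check Q = 7.0660e-06
Then add 0.9938 M of J.
Step 3:
                    L           J           E           D
  I             7.142       9.604    0.002141      0.8795
  C        4.8464e-04 -4.8464e-04 -3.2309e-04 -1.6155e-04
  E             7.142       9.604    0.001818      0.8793
  solve Keq expr → x = -1.6155e-04; check Q = 7.0660e-06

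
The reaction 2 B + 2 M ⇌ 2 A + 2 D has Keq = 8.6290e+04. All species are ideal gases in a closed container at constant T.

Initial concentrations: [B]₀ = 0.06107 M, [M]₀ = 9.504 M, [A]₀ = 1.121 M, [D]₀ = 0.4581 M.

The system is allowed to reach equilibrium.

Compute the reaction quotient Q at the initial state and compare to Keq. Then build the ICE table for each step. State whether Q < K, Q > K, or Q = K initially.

Q₀ = 0.7828; Q < K (proceeds forward)

Q₀ = 0.7828 vs Keq = 8.6290e+04 ⇒ Q<K, forward
Step 1:
                  B         M         A         D
  init      0.06107     9.504     1.121    0.4581
  Δ        -0.06085  -0.06085   0.06085   0.06085
  eq      2.2110e-04     9.443     1.182    0.5189
  solve Keq expr → x = 0.03042; check Q = 8.6290e+04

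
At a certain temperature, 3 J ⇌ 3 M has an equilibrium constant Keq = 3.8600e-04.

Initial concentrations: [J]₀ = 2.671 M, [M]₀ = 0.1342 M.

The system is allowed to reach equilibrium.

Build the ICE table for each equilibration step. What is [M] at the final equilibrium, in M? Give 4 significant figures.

[M]_eq = 0.1904 M

Q₀ = 1.2683e-04 vs Keq = 3.8600e-04 ⇒ Q<K, forward
Step 1:
                   J          M
  Initial      2.671     0.1342
  Change    -0.05619    0.05619
  Equil        2.615     0.1904
  solve Keq expr → x = 0.01873; check Q = 3.8600e-04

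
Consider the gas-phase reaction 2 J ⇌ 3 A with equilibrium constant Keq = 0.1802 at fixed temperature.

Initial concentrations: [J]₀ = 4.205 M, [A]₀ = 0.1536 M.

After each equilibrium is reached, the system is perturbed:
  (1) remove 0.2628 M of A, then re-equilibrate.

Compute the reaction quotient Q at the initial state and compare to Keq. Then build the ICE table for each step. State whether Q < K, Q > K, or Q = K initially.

Q₀ = 2.0495e-04; Q < K (proceeds forward)

Q₀ = 2.0495e-04 vs Keq = 0.1802 ⇒ Q<K, forward
Step 1:
                    J           A
  I             4.205      0.1536
  C            -0.757       1.136
  E             3.448       1.289
  solve Keq expr → x = 0.3785; check Q = 0.1802
Then remove 0.2628 M of A.
Step 2:
                    J           A
  I             3.448       1.026
  C           -0.1501      0.2251
  E             3.298       1.251
  solve Keq expr → x = 0.07504; check Q = 0.1802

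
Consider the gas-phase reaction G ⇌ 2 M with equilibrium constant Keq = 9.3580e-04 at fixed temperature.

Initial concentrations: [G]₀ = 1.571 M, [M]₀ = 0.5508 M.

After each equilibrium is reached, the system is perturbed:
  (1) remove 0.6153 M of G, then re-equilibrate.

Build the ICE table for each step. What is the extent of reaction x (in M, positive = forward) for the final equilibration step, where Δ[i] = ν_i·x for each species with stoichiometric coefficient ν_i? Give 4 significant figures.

Q₀ = 0.1931 vs Keq = 9.3580e-04 ⇒ Q>K, reverse
Step 1:
                    G           M
  I             1.571      0.5508
  C            0.2547     -0.5095
  E             1.826     0.04133
  solve Keq expr → x = -0.2547; check Q = 9.3580e-04
Then remove 0.6153 M of G.
Step 2:
                    G           M
  I              1.21     0.04133
  C          0.003813   -0.007625
  E             1.214     0.03371
  solve Keq expr → x = -0.003813; check Q = 9.3580e-04

x = -0.003813 M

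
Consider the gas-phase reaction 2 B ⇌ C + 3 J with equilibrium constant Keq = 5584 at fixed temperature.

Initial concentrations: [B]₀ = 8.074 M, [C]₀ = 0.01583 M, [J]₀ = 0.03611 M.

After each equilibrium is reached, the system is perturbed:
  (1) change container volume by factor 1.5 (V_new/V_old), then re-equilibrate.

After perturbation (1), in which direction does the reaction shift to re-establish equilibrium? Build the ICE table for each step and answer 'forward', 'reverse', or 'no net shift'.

Q₀ = 1.1434e-08 vs Keq = 5584 ⇒ Q<K, forward
Step 1:
                   B          C          J
  Initial      8.074    0.01583    0.03611
  Change      -7.173      3.587      10.76
  Equil       0.9009      3.602       10.8
  solve Keq expr → x = 3.587; check Q = 5584
Then change container volume by factor 1.5 (V_new/V_old).
Step 2:
                   B          C          J
  Initial     0.6006      2.402      7.197
  Change     -0.1711    0.08557     0.2567
  Equil       0.4295      2.487      7.454
  solve Keq expr → x = 0.08557; check Q = 5584

Direction: forward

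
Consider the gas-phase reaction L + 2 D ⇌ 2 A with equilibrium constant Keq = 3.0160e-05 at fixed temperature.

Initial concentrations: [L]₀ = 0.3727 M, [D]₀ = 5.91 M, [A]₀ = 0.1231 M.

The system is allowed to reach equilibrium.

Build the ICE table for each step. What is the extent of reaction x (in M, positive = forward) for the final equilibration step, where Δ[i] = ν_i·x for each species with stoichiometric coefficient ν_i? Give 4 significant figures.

x = -0.05081 M

Q₀ = 0.001164 vs Keq = 3.0160e-05 ⇒ Q>K, reverse
Step 1:
                    L           D           A
  Initial      0.3727        5.91      0.1231
  Change      0.05081      0.1016     -0.1016
  Equil        0.4235       6.012     0.02149
  solve Keq expr → x = -0.05081; check Q = 3.0160e-05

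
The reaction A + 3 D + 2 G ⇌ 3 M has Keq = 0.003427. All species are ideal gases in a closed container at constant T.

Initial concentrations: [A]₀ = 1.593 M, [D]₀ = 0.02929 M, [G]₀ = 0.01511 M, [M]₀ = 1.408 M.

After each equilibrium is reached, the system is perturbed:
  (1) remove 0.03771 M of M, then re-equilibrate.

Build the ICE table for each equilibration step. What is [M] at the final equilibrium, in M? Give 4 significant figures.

Q₀ = 3.0543e+08 vs Keq = 0.003427 ⇒ Q>K, reverse
Step 1:
                   A          D          G          M
  init         1.593    0.02929    0.01511      1.408
  Δ           0.4012      1.203     0.8023     -1.203
  eq           1.994      1.233     0.8174     0.2045
  solve Keq expr → x = -0.4012; check Q = 0.003427
Then remove 0.03771 M of M.
Step 2:
                   A          D          G          M
  init         1.994      1.233     0.8174     0.1668
  Δ        -0.009776   -0.02933   -0.01955    0.02933
  eq           1.984      1.203     0.7979     0.1961
  solve Keq expr → x = 0.009776; check Q = 0.003427

[M]_eq = 0.1961 M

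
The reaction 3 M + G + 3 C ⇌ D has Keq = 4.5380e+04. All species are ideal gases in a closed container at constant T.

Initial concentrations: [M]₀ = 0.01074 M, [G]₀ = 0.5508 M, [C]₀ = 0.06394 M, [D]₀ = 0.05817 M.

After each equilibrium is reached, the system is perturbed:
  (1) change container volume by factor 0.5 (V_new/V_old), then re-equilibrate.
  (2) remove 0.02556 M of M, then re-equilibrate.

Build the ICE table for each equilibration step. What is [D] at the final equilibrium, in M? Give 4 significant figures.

Q₀ = 3.2612e+08 vs Keq = 4.5380e+04 ⇒ Q>K, reverse
Step 1:
                   M          G          C          D
  Initial    0.01074     0.5508    0.06394    0.05817
  Change      0.0708     0.0236     0.0708    -0.0236
  Equil      0.08154     0.5744     0.1347    0.03457
  solve Keq expr → x = -0.0236; check Q = 4.5380e+04
Then change container volume by factor 0.5 (V_new/V_old).
Step 2:
                   M          G          C          D
  Initial     0.1631      1.149     0.2695    0.06914
  Change    -0.09233   -0.03078   -0.09233    0.03078
  Equil      0.07075      1.118     0.1772    0.09992
  solve Keq expr → x = 0.03078; check Q = 4.5380e+04
Then remove 0.02556 M of M.
Step 3:
                   M          G          C          D
  Initial    0.04519      1.118     0.1772    0.09992
  Change     0.01772   0.005907    0.01772  -0.005907
  Equil      0.06292      1.124     0.1949    0.09401
  solve Keq expr → x = -0.005907; check Q = 4.5380e+04

[D]_eq = 0.09401 M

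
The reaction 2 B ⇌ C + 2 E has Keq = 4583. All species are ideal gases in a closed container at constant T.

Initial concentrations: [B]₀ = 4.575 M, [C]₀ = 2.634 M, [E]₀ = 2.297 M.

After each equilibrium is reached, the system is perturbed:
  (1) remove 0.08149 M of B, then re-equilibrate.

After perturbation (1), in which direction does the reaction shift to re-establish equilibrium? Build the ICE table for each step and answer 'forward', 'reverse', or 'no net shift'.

Q₀ = 0.664 vs Keq = 4583 ⇒ Q<K, forward
Step 1:
                   B          C          E
  I            4.575      2.634      2.297
  C           -4.359       2.18      4.359
  E           0.2157      4.814      6.656
  solve Keq expr → x = 2.18; check Q = 4583
Then remove 0.08149 M of B.
Step 2:
                   B          C          E
  I           0.1342      4.814      6.656
  C          0.07809   -0.03905   -0.07809
  E           0.2123      4.775      6.578
  solve Keq expr → x = -0.03905; check Q = 4583

Direction: reverse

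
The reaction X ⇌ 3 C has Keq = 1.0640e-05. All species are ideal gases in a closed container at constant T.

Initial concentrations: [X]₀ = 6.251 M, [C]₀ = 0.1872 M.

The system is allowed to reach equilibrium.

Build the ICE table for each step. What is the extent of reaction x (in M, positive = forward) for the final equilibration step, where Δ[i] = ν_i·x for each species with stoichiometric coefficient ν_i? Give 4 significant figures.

Q₀ = 0.001049 vs Keq = 1.0640e-05 ⇒ Q>K, reverse
Step 1:
                   X          C
  Initial      6.251     0.1872
  Change     0.04886    -0.1466
  Equil          6.3    0.04062
  solve Keq expr → x = -0.04886; check Q = 1.0640e-05

x = -0.04886 M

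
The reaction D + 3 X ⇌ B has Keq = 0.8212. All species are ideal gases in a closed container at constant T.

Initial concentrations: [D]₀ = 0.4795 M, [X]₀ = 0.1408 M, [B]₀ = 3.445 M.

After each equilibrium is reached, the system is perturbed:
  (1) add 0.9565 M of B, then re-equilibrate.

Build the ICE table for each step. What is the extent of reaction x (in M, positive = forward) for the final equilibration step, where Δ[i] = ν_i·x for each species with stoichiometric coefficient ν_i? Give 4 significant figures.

Q₀ = 2574 vs Keq = 0.8212 ⇒ Q>K, reverse
Step 1:
                    D           X           B
  I            0.4795      0.1408       3.445
  C            0.4732        1.42     -0.4732
  E            0.9527        1.56       2.972
  solve Keq expr → x = -0.4732; check Q = 0.8212
Then add 0.9565 M of B.
Step 2:
                    D           X           B
  I            0.9527        1.56       3.928
  C           0.04081      0.1224    -0.04081
  E            0.9935       1.683       3.888
  solve Keq expr → x = -0.04081; check Q = 0.8212

x = -0.04081 M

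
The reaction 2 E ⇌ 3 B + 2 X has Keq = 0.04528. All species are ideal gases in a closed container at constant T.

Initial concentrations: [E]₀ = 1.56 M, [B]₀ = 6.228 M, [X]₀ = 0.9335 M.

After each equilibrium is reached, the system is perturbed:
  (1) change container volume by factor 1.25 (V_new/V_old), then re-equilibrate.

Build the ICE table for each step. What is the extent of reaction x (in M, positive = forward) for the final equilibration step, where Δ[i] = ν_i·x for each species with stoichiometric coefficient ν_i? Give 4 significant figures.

Q₀ = 86.5 vs Keq = 0.04528 ⇒ Q>K, reverse
Step 1:
                   E          B          X
  I             1.56      6.228     0.9335
  C           0.8855     -1.328    -0.8855
  E            2.446        4.9    0.04798
  solve Keq expr → x = -0.4428; check Q = 0.04528
Then change container volume by factor 1.25 (V_new/V_old).
Step 2:
                   E          B          X
  I            1.956       3.92    0.03838
  C         -0.01443    0.02164    0.01443
  E            1.942      3.941    0.05281
  solve Keq expr → x = 0.007213; check Q = 0.04528

x = 0.007213 M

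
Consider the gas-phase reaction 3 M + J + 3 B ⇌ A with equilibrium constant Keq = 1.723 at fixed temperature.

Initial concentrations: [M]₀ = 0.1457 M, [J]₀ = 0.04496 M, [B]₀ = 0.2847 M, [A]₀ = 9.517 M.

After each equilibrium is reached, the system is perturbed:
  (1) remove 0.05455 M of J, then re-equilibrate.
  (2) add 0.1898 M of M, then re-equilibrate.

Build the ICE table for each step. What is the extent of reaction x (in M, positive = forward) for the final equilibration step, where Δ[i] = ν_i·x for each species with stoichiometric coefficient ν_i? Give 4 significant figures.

Q₀ = 2.9657e+06 vs Keq = 1.723 ⇒ Q>K, reverse
Step 1:
                   M          J          B          A
  I           0.1457    0.04496     0.2847      9.517
  C            1.282     0.4272      1.282    -0.4272
  E            1.427     0.4722      1.566       9.09
  solve Keq expr → x = -0.4272; check Q = 1.723
Then remove 0.05455 M of J.
Step 2:
                   M          J          B          A
  I            1.427     0.4176      1.566       9.09
  C          0.02552   0.008508    0.02552  -0.008508
  E            1.453     0.4261      1.592      9.081
  solve Keq expr → x = -0.008508; check Q = 1.723
Then add 0.1898 M of M.
Step 3:
                   M          J          B          A
  I            1.643     0.4261      1.592      9.081
  C         -0.07923   -0.02641   -0.07923    0.02641
  E            1.563     0.3997      1.513      9.108
  solve Keq expr → x = 0.02641; check Q = 1.723

x = 0.02641 M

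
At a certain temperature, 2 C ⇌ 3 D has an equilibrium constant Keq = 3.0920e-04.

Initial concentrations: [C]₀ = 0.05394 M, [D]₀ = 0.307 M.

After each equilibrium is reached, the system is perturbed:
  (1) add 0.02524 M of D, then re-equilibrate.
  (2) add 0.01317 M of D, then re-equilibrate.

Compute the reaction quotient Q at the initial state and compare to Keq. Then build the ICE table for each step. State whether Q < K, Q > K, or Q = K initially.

Q₀ = 9.945 vs Keq = 3.0920e-04 ⇒ Q>K, reverse
Step 1:
                   C          D
  Initial    0.05394      0.307
  Change      0.1872    -0.2808
  Equil       0.2411     0.0262
  solve Keq expr → x = -0.0936; check Q = 3.0920e-04
Then add 0.02524 M of D.
Step 2:
                   C          D
  Initial     0.2411    0.05144
  Change     0.01606   -0.02409
  Equil       0.2572    0.02735
  solve Keq expr → x = -0.00803; check Q = 3.0920e-04
Then add 0.01317 M of D.
Step 3:
                   C          D
  Initial     0.2572    0.04052
  Change    0.008386   -0.01258
  Equil       0.2656    0.02794
  solve Keq expr → x = -0.004193; check Q = 3.0920e-04

Q₀ = 9.945; Q > K (proceeds reverse)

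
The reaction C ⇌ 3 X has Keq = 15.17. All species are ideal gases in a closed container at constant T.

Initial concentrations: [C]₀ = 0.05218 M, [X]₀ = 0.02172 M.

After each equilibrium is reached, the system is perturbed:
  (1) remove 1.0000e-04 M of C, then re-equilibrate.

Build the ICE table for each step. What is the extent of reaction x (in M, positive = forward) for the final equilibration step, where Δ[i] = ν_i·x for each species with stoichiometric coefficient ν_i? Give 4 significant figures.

Q₀ = 1.9637e-04 vs Keq = 15.17 ⇒ Q<K, forward
Step 1:
                   C          X
  I          0.05218    0.02172
  C         -0.05181     0.1554
  E       3.6653e-04     0.1772
  solve Keq expr → x = 0.05181; check Q = 15.17
Then remove 1.0000e-04 M of C.
Step 2:
                   C          X
  I       2.6653e-04     0.1772
  C       9.8175e-05 -2.9452e-04
  E       3.6471e-04     0.1769
  solve Keq expr → x = -9.8175e-05; check Q = 15.17

x = -9.8175e-05 M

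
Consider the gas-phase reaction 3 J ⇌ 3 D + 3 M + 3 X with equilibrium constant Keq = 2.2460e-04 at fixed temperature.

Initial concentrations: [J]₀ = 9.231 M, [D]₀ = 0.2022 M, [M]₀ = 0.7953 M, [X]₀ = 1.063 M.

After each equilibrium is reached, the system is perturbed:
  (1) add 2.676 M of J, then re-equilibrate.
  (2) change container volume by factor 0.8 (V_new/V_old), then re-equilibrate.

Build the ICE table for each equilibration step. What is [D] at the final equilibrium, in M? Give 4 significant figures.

Q₀ = 6.3502e-06 vs Keq = 2.2460e-04 ⇒ Q<K, forward
Step 1:
                   J          D          M          X
  Initial      9.231     0.2022     0.7953      1.063
  Change      -0.219      0.219      0.219      0.219
  Equil        9.012     0.4212      1.014      1.282
  solve Keq expr → x = 0.07301; check Q = 2.2460e-04
Then add 2.676 M of J.
Step 2:
                   J          D          M          X
  Initial      11.69     0.4212      1.014      1.282
  Change    -0.06483    0.06483    0.06483    0.06483
  Equil        11.62     0.4861      1.079      1.347
  solve Keq expr → x = 0.02161; check Q = 2.2460e-04
Then change container volume by factor 0.8 (V_new/V_old).
Step 3:
                   J          D          M          X
  Initial      14.53     0.6076      1.349      1.684
  Change      0.1341    -0.1341    -0.1341    -0.1341
  Equil        14.66     0.4735      1.215      1.549
  solve Keq expr → x = -0.0447; check Q = 2.2460e-04

[D]_eq = 0.4735 M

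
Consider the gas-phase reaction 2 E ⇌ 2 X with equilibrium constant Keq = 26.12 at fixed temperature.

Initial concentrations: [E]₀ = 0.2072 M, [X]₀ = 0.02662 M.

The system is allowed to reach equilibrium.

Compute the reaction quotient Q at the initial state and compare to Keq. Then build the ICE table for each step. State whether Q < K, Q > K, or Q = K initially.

Q₀ = 0.01651; Q < K (proceeds forward)

Q₀ = 0.01651 vs Keq = 26.12 ⇒ Q<K, forward
Step 1:
                   E          X
  init        0.2072    0.02662
  Δ          -0.1689     0.1689
  eq         0.03826     0.1956
  solve Keq expr → x = 0.08447; check Q = 26.12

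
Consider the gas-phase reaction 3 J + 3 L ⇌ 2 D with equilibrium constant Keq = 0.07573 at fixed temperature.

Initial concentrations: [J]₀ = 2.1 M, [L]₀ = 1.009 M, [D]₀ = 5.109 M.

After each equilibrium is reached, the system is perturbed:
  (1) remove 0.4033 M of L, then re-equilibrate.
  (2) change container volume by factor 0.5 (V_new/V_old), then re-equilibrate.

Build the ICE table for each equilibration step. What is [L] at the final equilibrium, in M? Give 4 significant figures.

[L]_eq = 2.101 M

Q₀ = 2.744 vs Keq = 0.07573 ⇒ Q>K, reverse
Step 1:
                  J         L         D
  Initial       2.1     1.009     5.109
  Change      1.028     1.028   -0.6851
  Equil       3.128     2.037     4.424
  solve Keq expr → x = -0.3425; check Q = 0.07573
Then remove 0.4033 M of L.
Step 2:
                  J         L         D
  Initial     3.128     1.633     4.424
  Change     0.2241    0.2241   -0.1494
  Equil       3.352     1.857     4.275
  solve Keq expr → x = -0.0747; check Q = 0.07573
Then change container volume by factor 0.5 (V_new/V_old).
Step 3:
                  J         L         D
  Initial     6.703     3.715     8.549
  Change     -1.614    -1.614     1.076
  Equil        5.09     2.101     9.625
  solve Keq expr → x = 0.5379; check Q = 0.07573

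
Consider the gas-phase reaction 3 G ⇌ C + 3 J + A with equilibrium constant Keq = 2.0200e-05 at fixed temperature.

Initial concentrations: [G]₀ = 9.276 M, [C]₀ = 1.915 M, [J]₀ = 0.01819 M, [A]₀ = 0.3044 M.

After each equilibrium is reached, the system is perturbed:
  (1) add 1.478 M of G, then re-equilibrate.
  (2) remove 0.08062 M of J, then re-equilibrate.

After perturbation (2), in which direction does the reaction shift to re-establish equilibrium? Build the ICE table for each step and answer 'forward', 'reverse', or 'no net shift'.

Direction: forward

Q₀ = 4.3957e-09 vs Keq = 2.0200e-05 ⇒ Q<K, forward
Step 1:
                  G         C         J         A
  init        9.276     1.915   0.01819    0.3044
  Δ         -0.2495   0.08317    0.2495   0.08317
  eq          9.026     1.998    0.2677    0.3876
  solve Keq expr → x = 0.08317; check Q = 2.0200e-05
Then add 1.478 M of G.
Step 2:
                  G         C         J         A
  init         10.5     1.998    0.2677    0.3876
  Δ        -0.03866   0.01289   0.03866   0.01289
  eq          10.47     2.011    0.3064    0.4005
  solve Keq expr → x = 0.01289; check Q = 2.0200e-05
Then remove 0.08062 M of J.
Step 3:
                  G         C         J         A
  init        10.47     2.011    0.2257    0.4005
  Δ        -0.07154   0.02385   0.07154   0.02385
  eq          10.39     2.035    0.2973    0.4243
  solve Keq expr → x = 0.02385; check Q = 2.0200e-05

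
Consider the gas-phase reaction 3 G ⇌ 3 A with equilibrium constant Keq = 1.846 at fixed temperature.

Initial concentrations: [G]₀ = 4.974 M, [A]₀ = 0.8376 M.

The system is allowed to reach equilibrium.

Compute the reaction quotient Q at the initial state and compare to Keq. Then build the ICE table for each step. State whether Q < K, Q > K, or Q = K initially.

Q₀ = 0.004775 vs Keq = 1.846 ⇒ Q<K, forward
Step 1:
                  G         A
  init        4.974    0.8376
  Δ          -2.364     2.364
  eq           2.61     3.202
  solve Keq expr → x = 0.788; check Q = 1.846

Q₀ = 0.004775; Q < K (proceeds forward)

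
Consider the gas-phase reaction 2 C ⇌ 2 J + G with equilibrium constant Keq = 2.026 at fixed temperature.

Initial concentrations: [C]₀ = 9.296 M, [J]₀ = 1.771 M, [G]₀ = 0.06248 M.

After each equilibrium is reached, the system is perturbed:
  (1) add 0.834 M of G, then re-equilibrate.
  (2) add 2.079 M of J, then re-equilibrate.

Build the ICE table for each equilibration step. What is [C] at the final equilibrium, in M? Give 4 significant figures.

Q₀ = 0.002268 vs Keq = 2.026 ⇒ Q<K, forward
Step 1:
                   C          J          G
  I            9.296      1.771    0.06248
  C           -3.805      3.805      1.902
  E            5.491      5.576      1.965
  solve Keq expr → x = 1.902; check Q = 2.026
Then add 0.834 M of G.
Step 2:
                   C          J          G
  I            5.491      5.576      2.799
  C           0.3893    -0.3893    -0.1946
  E             5.88      5.187      2.604
  solve Keq expr → x = -0.1946; check Q = 2.026
Then add 2.079 M of J.
Step 3:
                   C          J          G
  I             5.88      7.266      2.604
  C           0.8227    -0.8227    -0.4113
  E            6.703      6.443      2.193
  solve Keq expr → x = -0.4113; check Q = 2.026

[C]_eq = 6.703 M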